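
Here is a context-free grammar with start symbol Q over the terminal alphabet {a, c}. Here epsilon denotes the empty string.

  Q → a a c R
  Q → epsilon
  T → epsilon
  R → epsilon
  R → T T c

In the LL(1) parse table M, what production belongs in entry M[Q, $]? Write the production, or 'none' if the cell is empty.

FIRST(Q) = {epsilon, a}
FIRST(T) = {epsilon}
FIRST(R) = {epsilon, c}  (via T T c)
FOLLOW(Q) includes $ since Q is the start symbol.
FOLLOW(Q): Q appears on no right-hand side. Thus FOLLOW(Q) = {$}.
For Q → a a c R: FIRST(a a c R) = {a}, so it goes in M[Q, t] for t ∈ {a}.
For Q → epsilon: FIRST(epsilon) = {epsilon}, so it goes in M[Q, t] for t ∈ {}; since epsilon ∈ FIRST, also for every t ∈ FOLLOW(Q) = {$}.

Q → epsilon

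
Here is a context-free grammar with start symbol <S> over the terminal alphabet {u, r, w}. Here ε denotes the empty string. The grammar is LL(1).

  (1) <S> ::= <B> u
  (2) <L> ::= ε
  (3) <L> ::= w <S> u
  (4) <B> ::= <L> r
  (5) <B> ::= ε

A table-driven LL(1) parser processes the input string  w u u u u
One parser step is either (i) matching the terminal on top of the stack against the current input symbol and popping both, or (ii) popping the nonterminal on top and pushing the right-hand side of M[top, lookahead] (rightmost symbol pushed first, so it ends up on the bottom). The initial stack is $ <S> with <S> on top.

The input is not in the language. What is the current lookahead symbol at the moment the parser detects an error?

u

     Stack          Input        Action
  1  $ <S>          w u u u u $  expand <S> ::= <B> u
  2  $ u <B>        w u u u u $  expand <B> ::= <L> r
  3  $ u r <L>      w u u u u $  expand <L> ::= w <S> u
  4  $ u r u <S> w  w u u u u $  match w
  5  $ u r u <S>    u u u u $    expand <S> ::= <B> u
  6  $ u r u u <B>  u u u u $    expand <B> ::= ε
  7  $ u r u u      u u u u $    match u
  8  $ u r u        u u u $      match u
  9  $ u r          u u $        error: top is terminal r but lookahead is u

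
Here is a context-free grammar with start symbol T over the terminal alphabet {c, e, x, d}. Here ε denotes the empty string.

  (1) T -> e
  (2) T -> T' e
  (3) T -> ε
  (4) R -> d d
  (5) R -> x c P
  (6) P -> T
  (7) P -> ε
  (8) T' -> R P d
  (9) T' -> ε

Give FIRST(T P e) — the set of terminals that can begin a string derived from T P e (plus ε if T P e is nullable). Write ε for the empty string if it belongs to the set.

{d, e, x}

FIRST(R): from R->d d we get {d}; from R->x c P we get {x}. So FIRST(R) = {d, x}.
FIRST(T'): from T'->R P d we get {d, x}; from T'->ε we get {ε}. So FIRST(T') = {ε, d, x}.
FIRST(T): from T->e we get {e}; from T->T' e we get {d, e, x}; from T->ε we get {ε}. So FIRST(T) = {ε, d, e, x}.
FIRST(P): from P->T we get {ε, d, e, x}; from P->ε we get {ε}. So FIRST(P) = {ε, d, e, x}.
FIRST(T P e): take FIRST of each symbol in turn, carrying on past any symbol whose FIRST contains ε; result {d, e, x}.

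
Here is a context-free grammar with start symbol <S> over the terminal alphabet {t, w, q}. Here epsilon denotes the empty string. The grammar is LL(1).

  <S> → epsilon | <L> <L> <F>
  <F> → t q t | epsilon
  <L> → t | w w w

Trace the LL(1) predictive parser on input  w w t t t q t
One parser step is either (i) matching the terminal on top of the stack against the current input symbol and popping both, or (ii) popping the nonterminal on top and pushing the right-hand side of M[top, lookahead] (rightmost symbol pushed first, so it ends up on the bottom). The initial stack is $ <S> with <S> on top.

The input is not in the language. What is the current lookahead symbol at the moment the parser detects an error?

t

step 1: stack=$ <S>  input=w w t t t q t $  — expand <S> → <L> <L> <F>
step 2: stack=$ <F> <L> <L>  input=w w t t t q t $  — expand <L> → w w w
step 3: stack=$ <F> <L> w w w  input=w w t t t q t $  — match w
step 4: stack=$ <F> <L> w w  input=w t t t q t $  — match w
step 5: stack=$ <F> <L> w  input=t t t q t $  — error: top is terminal w but lookahead is t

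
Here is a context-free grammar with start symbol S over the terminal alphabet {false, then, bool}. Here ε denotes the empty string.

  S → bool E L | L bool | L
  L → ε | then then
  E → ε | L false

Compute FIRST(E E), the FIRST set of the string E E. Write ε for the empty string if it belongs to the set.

{ε, false, then}

FIRST(L) = {ε, then}
FIRST(S) = {ε, bool, then}  (via L bool, L)
FIRST(E) = {ε, false, then}  (via L false)
FIRST(E E): take FIRST of each symbol in turn, carrying on past any symbol whose FIRST contains ε; result {ε, false, then}.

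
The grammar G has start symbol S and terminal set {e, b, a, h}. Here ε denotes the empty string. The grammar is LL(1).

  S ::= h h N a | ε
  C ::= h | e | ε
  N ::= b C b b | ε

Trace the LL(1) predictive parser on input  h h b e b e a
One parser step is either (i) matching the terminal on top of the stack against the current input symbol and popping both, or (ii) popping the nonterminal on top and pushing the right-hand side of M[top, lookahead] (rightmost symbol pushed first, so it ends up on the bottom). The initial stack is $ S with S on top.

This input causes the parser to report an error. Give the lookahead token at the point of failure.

     Stack        Input            Action
  1  $ S          h h b e b e a $  expand S ::= h h N a
  2  $ a N h h    h h b e b e a $  match h
  3  $ a N h      h b e b e a $    match h
  4  $ a N        b e b e a $      expand N ::= b C b b
  5  $ a b b C b  b e b e a $      match b
  6  $ a b b C    e b e a $        expand C ::= e
  7  $ a b b e    e b e a $        match e
  8  $ a b b      b e a $          match b
  9  $ a b        e a $            error: top is terminal b but lookahead is e

e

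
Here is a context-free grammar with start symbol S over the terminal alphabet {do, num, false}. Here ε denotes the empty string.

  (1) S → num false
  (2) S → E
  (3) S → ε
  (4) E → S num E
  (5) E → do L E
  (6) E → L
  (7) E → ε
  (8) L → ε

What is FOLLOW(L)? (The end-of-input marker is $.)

FIRST(L): from L→ε we get {ε}. So FIRST(L) = {ε}.
FIRST(S): from S→num false we get {num}; from S→E we get {ε, do, num}; from S→ε we get {ε}. So FIRST(S) = {ε, do, num}.
FIRST(E): from E→S num E we get {do, num}; from E→do L E we get {do}; from E→L we get {ε}; from E→ε we get {ε}. So FIRST(E) = {ε, do, num}.
FOLLOW(S) includes $ since S is the start symbol.
FOLLOW(S): in E→S num E, S is followed by num E with FIRST {num}. Thus FOLLOW(S) = {$, num}.
FOLLOW(E): in S→E, the suffix after E is empty, so FOLLOW(E) ⊇ FOLLOW(S) = {$, num}; in E→S num E, the suffix after E is empty (adds nothing new); in E→do L E, the suffix after E is empty (adds nothing new). Thus FOLLOW(E) = {$, num}.
FOLLOW(L): in E→do L E, L is followed by E with FIRST {ε, do, num}; in E→do L E, the suffix after L is nullable, so FOLLOW(L) ⊇ FOLLOW(E) = {$, num}; in E→L, the suffix after L is empty, so FOLLOW(L) ⊇ FOLLOW(E) = {$, num}. Thus FOLLOW(L) = {$, do, num}.

{$, do, num}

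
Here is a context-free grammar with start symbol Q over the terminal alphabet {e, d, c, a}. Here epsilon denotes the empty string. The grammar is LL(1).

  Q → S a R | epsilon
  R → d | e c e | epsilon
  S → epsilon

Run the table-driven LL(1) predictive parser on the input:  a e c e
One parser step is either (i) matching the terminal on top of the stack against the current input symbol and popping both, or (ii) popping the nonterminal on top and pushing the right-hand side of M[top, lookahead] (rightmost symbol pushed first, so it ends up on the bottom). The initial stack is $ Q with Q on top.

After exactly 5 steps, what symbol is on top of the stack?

step 1: stack=$ Q  input=a e c e $  — expand Q → S a R
step 2: stack=$ R a S  input=a e c e $  — expand S → epsilon
step 3: stack=$ R a  input=a e c e $  — match a
step 4: stack=$ R  input=e c e $  — expand R → e c e
step 5: stack=$ e c e  input=e c e $  — match e
Stack after step 5: $ e c (top = c).

c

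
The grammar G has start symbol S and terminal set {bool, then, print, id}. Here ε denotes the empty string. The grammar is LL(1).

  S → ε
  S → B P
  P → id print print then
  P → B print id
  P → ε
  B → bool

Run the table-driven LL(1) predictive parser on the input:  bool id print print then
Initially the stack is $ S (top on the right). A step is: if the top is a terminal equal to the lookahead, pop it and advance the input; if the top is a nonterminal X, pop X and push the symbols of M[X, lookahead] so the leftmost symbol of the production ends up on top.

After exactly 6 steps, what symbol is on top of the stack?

step 1: stack=$ S  input=bool id print print then $  — expand S → B P
step 2: stack=$ P B  input=bool id print print then $  — expand B → bool
step 3: stack=$ P bool  input=bool id print print then $  — match bool
step 4: stack=$ P  input=id print print then $  — expand P → id print print then
step 5: stack=$ then print print id  input=id print print then $  — match id
step 6: stack=$ then print print  input=print print then $  — match print
Stack after step 6: $ then print (top = print).

print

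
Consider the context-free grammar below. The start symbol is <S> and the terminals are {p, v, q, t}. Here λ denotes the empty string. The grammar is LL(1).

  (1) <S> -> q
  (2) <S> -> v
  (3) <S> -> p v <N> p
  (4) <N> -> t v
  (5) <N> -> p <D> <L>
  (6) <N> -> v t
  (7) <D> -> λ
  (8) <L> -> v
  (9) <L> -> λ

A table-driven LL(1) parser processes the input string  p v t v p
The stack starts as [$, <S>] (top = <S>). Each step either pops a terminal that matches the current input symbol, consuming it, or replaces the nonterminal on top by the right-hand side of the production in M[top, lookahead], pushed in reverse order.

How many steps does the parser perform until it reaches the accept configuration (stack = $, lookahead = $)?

7

     Stack        Input        Action
  1  $ <S>        p v t v p $  expand <S> -> p v <N> p
  2  $ p <N> v p  p v t v p $  match p
  3  $ p <N> v    v t v p $    match v
  4  $ p <N>      t v p $      expand <N> -> t v
  5  $ p v t      t v p $      match t
  6  $ p v        v p $        match v
  7  $ p          p $          match p
Accept reached after 7 steps.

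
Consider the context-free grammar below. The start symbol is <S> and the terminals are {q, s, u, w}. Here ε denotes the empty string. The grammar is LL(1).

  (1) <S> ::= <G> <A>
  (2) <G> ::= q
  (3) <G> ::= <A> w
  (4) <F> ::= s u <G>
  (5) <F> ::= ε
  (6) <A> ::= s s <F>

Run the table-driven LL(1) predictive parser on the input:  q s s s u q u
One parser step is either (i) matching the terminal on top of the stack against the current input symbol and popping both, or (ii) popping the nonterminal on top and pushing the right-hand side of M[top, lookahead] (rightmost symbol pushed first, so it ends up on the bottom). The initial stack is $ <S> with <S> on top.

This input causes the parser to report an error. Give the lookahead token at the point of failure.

step 1: stack=$ <S>  input=q s s s u q u $  — expand <S> ::= <G> <A>
step 2: stack=$ <A> <G>  input=q s s s u q u $  — expand <G> ::= q
step 3: stack=$ <A> q  input=q s s s u q u $  — match q
step 4: stack=$ <A>  input=s s s u q u $  — expand <A> ::= s s <F>
step 5: stack=$ <F> s s  input=s s s u q u $  — match s
step 6: stack=$ <F> s  input=s s u q u $  — match s
step 7: stack=$ <F>  input=s u q u $  — expand <F> ::= s u <G>
step 8: stack=$ <G> u s  input=s u q u $  — match s
step 9: stack=$ <G> u  input=u q u $  — match u
step 10: stack=$ <G>  input=q u $  — expand <G> ::= q
step 11: stack=$ q  input=q u $  — match q
step 12: stack=$  input=u $  — error: stack empty but input remains

u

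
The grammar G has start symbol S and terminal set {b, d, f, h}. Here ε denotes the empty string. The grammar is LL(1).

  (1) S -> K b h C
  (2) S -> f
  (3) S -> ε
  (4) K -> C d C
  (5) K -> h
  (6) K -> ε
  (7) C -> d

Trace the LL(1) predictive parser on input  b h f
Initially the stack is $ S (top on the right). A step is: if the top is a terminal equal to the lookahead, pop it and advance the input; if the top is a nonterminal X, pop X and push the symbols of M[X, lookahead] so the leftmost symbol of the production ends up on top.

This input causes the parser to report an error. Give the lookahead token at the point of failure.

f

     Stack      Input    Action
  1  $ S        b h f $  expand S -> K b h C
  2  $ C h b K  b h f $  expand K -> ε
  3  $ C h b    b h f $  match b
  4  $ C h      h f $    match h
  5  $ C        f $      error: M[C, f] is empty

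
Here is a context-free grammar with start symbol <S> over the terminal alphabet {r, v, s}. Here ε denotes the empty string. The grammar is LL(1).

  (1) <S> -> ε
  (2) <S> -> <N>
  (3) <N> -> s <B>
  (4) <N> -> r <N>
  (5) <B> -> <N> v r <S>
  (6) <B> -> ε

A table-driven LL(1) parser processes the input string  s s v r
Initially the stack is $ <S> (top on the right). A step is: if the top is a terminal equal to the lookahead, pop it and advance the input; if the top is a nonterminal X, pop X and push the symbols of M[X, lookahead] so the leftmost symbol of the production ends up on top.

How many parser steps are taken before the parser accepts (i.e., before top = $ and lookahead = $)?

10

      Stack            Input      Action
   1  $ <S>            s s v r $  expand <S> -> <N>
   2  $ <N>            s s v r $  expand <N> -> s <B>
   3  $ <B> s          s s v r $  match s
   4  $ <B>            s v r $    expand <B> -> <N> v r <S>
   5  $ <S> r v <N>    s v r $    expand <N> -> s <B>
   6  $ <S> r v <B> s  s v r $    match s
   7  $ <S> r v <B>    v r $      expand <B> -> ε
   8  $ <S> r v        v r $      match v
   9  $ <S> r          r $        match r
  10  $ <S>            $          expand <S> -> ε
Accept reached after 10 steps.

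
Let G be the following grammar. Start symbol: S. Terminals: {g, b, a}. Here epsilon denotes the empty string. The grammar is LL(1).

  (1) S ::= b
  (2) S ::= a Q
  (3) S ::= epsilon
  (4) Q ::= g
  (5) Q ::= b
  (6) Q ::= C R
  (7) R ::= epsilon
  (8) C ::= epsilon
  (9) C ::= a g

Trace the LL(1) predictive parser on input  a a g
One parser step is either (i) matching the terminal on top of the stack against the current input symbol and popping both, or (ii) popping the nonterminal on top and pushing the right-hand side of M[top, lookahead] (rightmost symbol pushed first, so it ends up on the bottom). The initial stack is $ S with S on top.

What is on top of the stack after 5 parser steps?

g

step 1: stack=$ S  input=a a g $  — expand S ::= a Q
step 2: stack=$ Q a  input=a a g $  — match a
step 3: stack=$ Q  input=a g $  — expand Q ::= C R
step 4: stack=$ R C  input=a g $  — expand C ::= a g
step 5: stack=$ R g a  input=a g $  — match a
Stack after step 5: $ R g (top = g).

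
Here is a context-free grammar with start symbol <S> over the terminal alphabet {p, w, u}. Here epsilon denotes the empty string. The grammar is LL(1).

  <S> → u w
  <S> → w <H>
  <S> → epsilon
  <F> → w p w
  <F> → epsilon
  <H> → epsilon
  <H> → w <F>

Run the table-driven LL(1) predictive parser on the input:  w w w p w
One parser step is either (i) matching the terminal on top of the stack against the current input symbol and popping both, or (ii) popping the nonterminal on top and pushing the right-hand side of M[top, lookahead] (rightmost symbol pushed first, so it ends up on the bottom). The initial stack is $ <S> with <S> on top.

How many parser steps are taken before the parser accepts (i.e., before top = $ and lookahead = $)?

8

     Stack    Input        Action
  1  $ <S>    w w w p w $  expand <S> → w <H>
  2  $ <H> w  w w w p w $  match w
  3  $ <H>    w w p w $    expand <H> → w <F>
  4  $ <F> w  w w p w $    match w
  5  $ <F>    w p w $      expand <F> → w p w
  6  $ w p w  w p w $      match w
  7  $ w p    p w $        match p
  8  $ w      w $          match w
Accept reached after 8 steps.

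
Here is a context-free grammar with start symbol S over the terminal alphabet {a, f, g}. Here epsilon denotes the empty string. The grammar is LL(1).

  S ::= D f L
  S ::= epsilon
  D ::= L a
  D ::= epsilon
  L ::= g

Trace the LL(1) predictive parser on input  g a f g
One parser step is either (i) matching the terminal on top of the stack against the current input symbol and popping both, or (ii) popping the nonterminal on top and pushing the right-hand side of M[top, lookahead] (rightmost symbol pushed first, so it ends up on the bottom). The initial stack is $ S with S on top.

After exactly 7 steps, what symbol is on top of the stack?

     Stack      Input      Action
  1  $ S        g a f g $  expand S ::= D f L
  2  $ L f D    g a f g $  expand D ::= L a
  3  $ L f a L  g a f g $  expand L ::= g
  4  $ L f a g  g a f g $  match g
  5  $ L f a    a f g $    match a
  6  $ L f      f g $      match f
  7  $ L        g $        expand L ::= g
Stack after step 7: $ g (top = g).

g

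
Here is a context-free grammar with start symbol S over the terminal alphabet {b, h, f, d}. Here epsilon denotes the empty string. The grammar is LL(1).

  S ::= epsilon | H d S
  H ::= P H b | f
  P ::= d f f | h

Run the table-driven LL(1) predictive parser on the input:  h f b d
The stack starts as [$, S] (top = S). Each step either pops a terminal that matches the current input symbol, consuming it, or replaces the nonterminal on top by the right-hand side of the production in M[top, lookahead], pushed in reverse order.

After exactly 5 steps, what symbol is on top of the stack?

     Stack        Input      Action
  1  $ S          h f b d $  expand S ::= H d S
  2  $ S d H      h f b d $  expand H ::= P H b
  3  $ S d b H P  h f b d $  expand P ::= h
  4  $ S d b H h  h f b d $  match h
  5  $ S d b H    f b d $    expand H ::= f
Stack after step 5: $ S d b f (top = f).

f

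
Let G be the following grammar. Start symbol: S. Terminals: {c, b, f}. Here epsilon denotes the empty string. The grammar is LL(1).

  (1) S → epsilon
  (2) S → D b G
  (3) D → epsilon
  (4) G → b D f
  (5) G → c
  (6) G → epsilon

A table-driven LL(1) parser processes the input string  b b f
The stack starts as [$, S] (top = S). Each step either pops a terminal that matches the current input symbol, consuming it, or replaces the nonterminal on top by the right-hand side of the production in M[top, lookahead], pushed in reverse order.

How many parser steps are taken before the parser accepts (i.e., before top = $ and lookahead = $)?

step 1: stack=$ S  input=b b f $  — expand S → D b G
step 2: stack=$ G b D  input=b b f $  — expand D → epsilon
step 3: stack=$ G b  input=b b f $  — match b
step 4: stack=$ G  input=b f $  — expand G → b D f
step 5: stack=$ f D b  input=b f $  — match b
step 6: stack=$ f D  input=f $  — expand D → epsilon
step 7: stack=$ f  input=f $  — match f
Accept reached after 7 steps.

7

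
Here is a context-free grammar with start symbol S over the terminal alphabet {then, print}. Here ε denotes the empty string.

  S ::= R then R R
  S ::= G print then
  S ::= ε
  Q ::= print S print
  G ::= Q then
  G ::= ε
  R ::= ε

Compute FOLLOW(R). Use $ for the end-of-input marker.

{$, print, then}

FIRST(Q) = {print}
FIRST(R) = {ε}
FIRST(G) = {ε, print}  (via Q then)
FIRST(S) = {ε, print, then}  (via R then R R, G print then)
FOLLOW(S) includes $ since S is the start symbol.
FOLLOW(S): in Q::=print S print, S is followed by print with FIRST {print}. Thus FOLLOW(S) = {$, print}.
FOLLOW(Q): in G::=Q then, Q is followed by then with FIRST {then}. Thus FOLLOW(Q) = {then}.
FOLLOW(G): in S::=G print then, G is followed by print then with FIRST {print}. Thus FOLLOW(G) = {print}.
FOLLOW(R): in S::=R then R R (occurrence 1), R is followed by then R R with FIRST {then}; in S::=R then R R (occurrence 2), R is followed by R with FIRST {ε}; in S::=R then R R (occurrence 2), the suffix after R is nullable, so FOLLOW(R) ⊇ FOLLOW(S) = {$, print}; in S::=R then R R (occurrence 3), the suffix after R is empty, so FOLLOW(R) ⊇ FOLLOW(S) = {$, print}. Thus FOLLOW(R) = {$, print, then}.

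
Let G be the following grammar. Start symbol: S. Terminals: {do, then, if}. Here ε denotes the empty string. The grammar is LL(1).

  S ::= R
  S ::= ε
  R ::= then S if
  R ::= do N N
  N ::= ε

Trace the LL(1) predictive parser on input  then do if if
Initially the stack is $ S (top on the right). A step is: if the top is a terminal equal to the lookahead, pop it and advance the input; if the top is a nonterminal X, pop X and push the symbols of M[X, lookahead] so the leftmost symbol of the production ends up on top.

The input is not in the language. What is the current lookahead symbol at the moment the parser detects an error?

if

      Stack        Input            Action
   1  $ S          then do if if $  expand S ::= R
   2  $ R          then do if if $  expand R ::= then S if
   3  $ if S then  then do if if $  match then
   4  $ if S       do if if $       expand S ::= R
   5  $ if R       do if if $       expand R ::= do N N
   6  $ if N N do  do if if $       match do
   7  $ if N N     if if $          expand N ::= ε
   8  $ if N       if if $          expand N ::= ε
   9  $ if         if if $          match if
  10  $            if $             error: stack empty but input remains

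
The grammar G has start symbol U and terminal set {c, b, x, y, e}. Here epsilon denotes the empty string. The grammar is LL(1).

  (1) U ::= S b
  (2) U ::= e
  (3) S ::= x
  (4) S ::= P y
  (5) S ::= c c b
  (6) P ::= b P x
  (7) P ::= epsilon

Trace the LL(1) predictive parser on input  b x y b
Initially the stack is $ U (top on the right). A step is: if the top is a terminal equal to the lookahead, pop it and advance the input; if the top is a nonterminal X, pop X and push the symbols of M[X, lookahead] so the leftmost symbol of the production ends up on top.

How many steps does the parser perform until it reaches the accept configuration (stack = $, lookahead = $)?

     Stack        Input      Action
  1  $ U          b x y b $  expand U ::= S b
  2  $ b S        b x y b $  expand S ::= P y
  3  $ b y P      b x y b $  expand P ::= b P x
  4  $ b y x P b  b x y b $  match b
  5  $ b y x P    x y b $    expand P ::= epsilon
  6  $ b y x      x y b $    match x
  7  $ b y        y b $      match y
  8  $ b          b $        match b
Accept reached after 8 steps.

8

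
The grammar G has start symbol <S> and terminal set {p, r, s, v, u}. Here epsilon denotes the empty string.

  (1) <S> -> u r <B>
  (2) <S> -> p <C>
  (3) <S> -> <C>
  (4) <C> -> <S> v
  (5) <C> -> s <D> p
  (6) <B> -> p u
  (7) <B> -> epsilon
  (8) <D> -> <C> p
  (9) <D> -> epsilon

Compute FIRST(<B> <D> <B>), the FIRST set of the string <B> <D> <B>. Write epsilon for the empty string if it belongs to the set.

FIRST(<B>) = {epsilon, p}
FIRST(<S>) = {p, s, u}  (via <C>)
FIRST(<C>) = {p, s, u}  (via <S> v)
FIRST(<D>) = {epsilon, p, s, u}  (via <C> p)
FIRST(<B> <D> <B>): take FIRST of each symbol in turn, carrying on past any symbol whose FIRST contains epsilon; result {epsilon, p, s, u}.

{epsilon, p, s, u}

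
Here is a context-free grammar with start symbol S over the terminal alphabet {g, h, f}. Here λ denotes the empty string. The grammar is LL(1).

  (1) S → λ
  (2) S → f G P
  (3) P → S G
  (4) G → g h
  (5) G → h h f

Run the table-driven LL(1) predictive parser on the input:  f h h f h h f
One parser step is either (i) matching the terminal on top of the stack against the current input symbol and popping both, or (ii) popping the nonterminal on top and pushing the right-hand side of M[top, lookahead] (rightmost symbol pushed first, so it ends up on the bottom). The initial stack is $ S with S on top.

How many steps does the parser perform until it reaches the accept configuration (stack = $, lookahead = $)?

12

      Stack      Input            Action
   1  $ S        f h h f h h f $  expand S → f G P
   2  $ P G f    f h h f h h f $  match f
   3  $ P G      h h f h h f $    expand G → h h f
   4  $ P f h h  h h f h h f $    match h
   5  $ P f h    h f h h f $      match h
   6  $ P f      f h h f $        match f
   7  $ P        h h f $          expand P → S G
   8  $ G S      h h f $          expand S → λ
   9  $ G        h h f $          expand G → h h f
  10  $ f h h    h h f $          match h
  11  $ f h      h f $            match h
  12  $ f        f $              match f
Accept reached after 12 steps.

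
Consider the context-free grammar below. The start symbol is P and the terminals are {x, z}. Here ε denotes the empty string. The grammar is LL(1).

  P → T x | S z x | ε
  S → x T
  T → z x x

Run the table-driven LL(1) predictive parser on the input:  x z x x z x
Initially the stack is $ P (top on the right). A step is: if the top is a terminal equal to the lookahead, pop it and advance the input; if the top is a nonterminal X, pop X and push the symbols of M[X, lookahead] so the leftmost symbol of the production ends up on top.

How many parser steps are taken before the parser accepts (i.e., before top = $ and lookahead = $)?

     Stack        Input          Action
  1  $ P          x z x x z x $  expand P → S z x
  2  $ x z S      x z x x z x $  expand S → x T
  3  $ x z T x    x z x x z x $  match x
  4  $ x z T      z x x z x $    expand T → z x x
  5  $ x z x x z  z x x z x $    match z
  6  $ x z x x    x x z x $      match x
  7  $ x z x      x z x $        match x
  8  $ x z        z x $          match z
  9  $ x          x $            match x
Accept reached after 9 steps.

9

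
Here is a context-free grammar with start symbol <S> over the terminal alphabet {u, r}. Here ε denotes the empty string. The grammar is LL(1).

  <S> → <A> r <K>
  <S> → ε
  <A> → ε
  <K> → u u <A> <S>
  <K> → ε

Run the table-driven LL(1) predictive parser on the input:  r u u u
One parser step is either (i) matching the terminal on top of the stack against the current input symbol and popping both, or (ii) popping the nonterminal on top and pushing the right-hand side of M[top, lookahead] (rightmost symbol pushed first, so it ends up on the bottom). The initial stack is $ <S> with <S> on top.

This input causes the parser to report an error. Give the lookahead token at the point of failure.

     Stack          Input      Action
  1  $ <S>          r u u u $  expand <S> → <A> r <K>
  2  $ <K> r <A>    r u u u $  expand <A> → ε
  3  $ <K> r        r u u u $  match r
  4  $ <K>          u u u $    expand <K> → u u <A> <S>
  5  $ <S> <A> u u  u u u $    match u
  6  $ <S> <A> u    u u $      match u
  7  $ <S> <A>      u $        error: M[<A>, u] is empty

u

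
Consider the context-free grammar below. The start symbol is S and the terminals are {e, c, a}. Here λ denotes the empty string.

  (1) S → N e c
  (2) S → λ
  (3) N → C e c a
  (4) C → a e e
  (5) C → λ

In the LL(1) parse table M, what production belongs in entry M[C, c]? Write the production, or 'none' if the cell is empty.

none

FIRST(C) = {λ, a}
FIRST(N) = {a, e}  (via C e c a)
FIRST(S) = {λ, a, e}  (via N e c)
FOLLOW(S) includes $ since S is the start symbol.
FOLLOW(C): in N→C e c a, C is followed by e c a with FIRST {e}. Thus FOLLOW(C) = {e}.
For C → a e e: FIRST(a e e) = {a}, so it goes in M[C, t] for t ∈ {a}.
For C → λ: FIRST(λ) = {λ}, so it goes in M[C, t] for t ∈ {}; since λ ∈ FIRST, also for every t ∈ FOLLOW(C) = {e}.
None of these place a production in M[C, c].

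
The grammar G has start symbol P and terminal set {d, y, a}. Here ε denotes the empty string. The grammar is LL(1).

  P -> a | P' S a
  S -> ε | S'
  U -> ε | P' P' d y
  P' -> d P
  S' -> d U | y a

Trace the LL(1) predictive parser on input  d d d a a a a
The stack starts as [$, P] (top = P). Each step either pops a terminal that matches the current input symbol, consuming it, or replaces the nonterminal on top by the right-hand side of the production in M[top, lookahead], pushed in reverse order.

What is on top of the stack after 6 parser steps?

     Stack          Input            Action
  1  $ P            d d d a a a a $  expand P -> P' S a
  2  $ a S P'       d d d a a a a $  expand P' -> d P
  3  $ a S P d      d d d a a a a $  match d
  4  $ a S P        d d a a a a $    expand P -> P' S a
  5  $ a S a S P'   d d a a a a $    expand P' -> d P
  6  $ a S a S P d  d d a a a a $    match d
Stack after step 6: $ a S a S P (top = P).

P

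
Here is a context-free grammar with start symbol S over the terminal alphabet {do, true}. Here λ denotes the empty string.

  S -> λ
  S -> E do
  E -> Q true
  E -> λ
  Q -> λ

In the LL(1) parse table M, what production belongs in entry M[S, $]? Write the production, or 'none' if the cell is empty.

S -> λ

FIRST(Q) = {λ}
FIRST(E) = {λ, true}  (via Q true)
FIRST(S) = {λ, do, true}  (via E do)
FOLLOW(S) includes $ since S is the start symbol.
FOLLOW(S): S appears on no right-hand side. Thus FOLLOW(S) = {$}.
For S -> λ: FIRST(λ) = {λ}, so it goes in M[S, t] for t ∈ {}; since λ ∈ FIRST, also for every t ∈ FOLLOW(S) = {$}.
For S -> E do: FIRST(E do) = {do, true}, so it goes in M[S, t] for t ∈ {do, true}.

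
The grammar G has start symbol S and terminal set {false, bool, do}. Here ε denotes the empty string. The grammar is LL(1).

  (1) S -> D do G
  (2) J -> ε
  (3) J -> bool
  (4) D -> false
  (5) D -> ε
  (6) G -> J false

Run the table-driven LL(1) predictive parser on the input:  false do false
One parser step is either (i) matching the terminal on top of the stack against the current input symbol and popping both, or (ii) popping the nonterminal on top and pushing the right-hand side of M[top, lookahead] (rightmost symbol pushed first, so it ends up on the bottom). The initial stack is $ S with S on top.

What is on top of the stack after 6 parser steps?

false

step 1: stack=$ S  input=false do false $  — expand S -> D do G
step 2: stack=$ G do D  input=false do false $  — expand D -> false
step 3: stack=$ G do false  input=false do false $  — match false
step 4: stack=$ G do  input=do false $  — match do
step 5: stack=$ G  input=false $  — expand G -> J false
step 6: stack=$ false J  input=false $  — expand J -> ε
Stack after step 6: $ false (top = false).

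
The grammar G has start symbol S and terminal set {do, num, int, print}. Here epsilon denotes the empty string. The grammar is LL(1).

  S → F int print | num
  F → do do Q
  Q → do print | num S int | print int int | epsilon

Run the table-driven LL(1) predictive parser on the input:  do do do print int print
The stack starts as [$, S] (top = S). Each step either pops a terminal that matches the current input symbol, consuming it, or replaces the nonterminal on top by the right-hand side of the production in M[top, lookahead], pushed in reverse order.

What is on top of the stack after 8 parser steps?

print

step 1: stack=$ S  input=do do do print int print $  — expand S → F int print
step 2: stack=$ print int F  input=do do do print int print $  — expand F → do do Q
step 3: stack=$ print int Q do do  input=do do do print int print $  — match do
step 4: stack=$ print int Q do  input=do do print int print $  — match do
step 5: stack=$ print int Q  input=do print int print $  — expand Q → do print
step 6: stack=$ print int print do  input=do print int print $  — match do
step 7: stack=$ print int print  input=print int print $  — match print
step 8: stack=$ print int  input=int print $  — match int
Stack after step 8: $ print (top = print).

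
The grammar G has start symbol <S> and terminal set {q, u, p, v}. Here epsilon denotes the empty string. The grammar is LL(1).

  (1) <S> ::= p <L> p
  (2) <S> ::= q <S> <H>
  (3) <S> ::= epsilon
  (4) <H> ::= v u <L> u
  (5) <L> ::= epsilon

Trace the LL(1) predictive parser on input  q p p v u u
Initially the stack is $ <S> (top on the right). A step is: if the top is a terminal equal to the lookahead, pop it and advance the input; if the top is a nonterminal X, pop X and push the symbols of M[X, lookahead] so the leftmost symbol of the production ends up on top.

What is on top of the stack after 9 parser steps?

     Stack          Input          Action
  1  $ <S>          q p p v u u $  expand <S> ::= q <S> <H>
  2  $ <H> <S> q    q p p v u u $  match q
  3  $ <H> <S>      p p v u u $    expand <S> ::= p <L> p
  4  $ <H> p <L> p  p p v u u $    match p
  5  $ <H> p <L>    p v u u $      expand <L> ::= epsilon
  6  $ <H> p        p v u u $      match p
  7  $ <H>          v u u $        expand <H> ::= v u <L> u
  8  $ u <L> u v    v u u $        match v
  9  $ u <L> u      u u $          match u
Stack after step 9: $ u <L> (top = <L>).

<L>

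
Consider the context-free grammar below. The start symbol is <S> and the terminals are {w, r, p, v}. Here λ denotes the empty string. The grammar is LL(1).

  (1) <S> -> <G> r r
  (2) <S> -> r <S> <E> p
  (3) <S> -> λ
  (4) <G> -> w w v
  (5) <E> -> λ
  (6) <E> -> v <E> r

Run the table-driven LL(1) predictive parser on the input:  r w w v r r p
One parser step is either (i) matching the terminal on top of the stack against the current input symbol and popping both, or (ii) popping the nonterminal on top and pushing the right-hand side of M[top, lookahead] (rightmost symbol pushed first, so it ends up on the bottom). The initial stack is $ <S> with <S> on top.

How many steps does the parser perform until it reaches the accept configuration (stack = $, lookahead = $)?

      Stack              Input            Action
   1  $ <S>              r w w v r r p $  expand <S> -> r <S> <E> p
   2  $ p <E> <S> r      r w w v r r p $  match r
   3  $ p <E> <S>        w w v r r p $    expand <S> -> <G> r r
   4  $ p <E> r r <G>    w w v r r p $    expand <G> -> w w v
   5  $ p <E> r r v w w  w w v r r p $    match w
   6  $ p <E> r r v w    w v r r p $      match w
   7  $ p <E> r r v      v r r p $        match v
   8  $ p <E> r r        r r p $          match r
   9  $ p <E> r          r p $            match r
  10  $ p <E>            p $              expand <E> -> λ
  11  $ p                p $              match p
Accept reached after 11 steps.

11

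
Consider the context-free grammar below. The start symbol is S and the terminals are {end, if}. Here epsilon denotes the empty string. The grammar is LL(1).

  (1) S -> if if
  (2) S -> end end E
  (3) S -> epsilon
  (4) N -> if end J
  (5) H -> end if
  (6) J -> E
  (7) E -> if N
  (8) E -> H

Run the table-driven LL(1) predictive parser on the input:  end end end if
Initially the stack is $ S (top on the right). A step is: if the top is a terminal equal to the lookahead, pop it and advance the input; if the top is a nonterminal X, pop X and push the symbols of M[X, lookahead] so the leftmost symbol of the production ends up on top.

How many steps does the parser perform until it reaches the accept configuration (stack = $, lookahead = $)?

7

step 1: stack=$ S  input=end end end if $  — expand S -> end end E
step 2: stack=$ E end end  input=end end end if $  — match end
step 3: stack=$ E end  input=end end if $  — match end
step 4: stack=$ E  input=end if $  — expand E -> H
step 5: stack=$ H  input=end if $  — expand H -> end if
step 6: stack=$ if end  input=end if $  — match end
step 7: stack=$ if  input=if $  — match if
Accept reached after 7 steps.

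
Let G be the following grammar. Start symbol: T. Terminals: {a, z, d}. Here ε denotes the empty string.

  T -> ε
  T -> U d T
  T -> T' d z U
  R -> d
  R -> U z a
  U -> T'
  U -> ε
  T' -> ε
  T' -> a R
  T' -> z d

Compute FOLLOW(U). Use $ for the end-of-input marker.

FIRST(T'): from T'->ε we get {ε}; from T'->a R we get {a}; from T'->z d we get {z}. So FIRST(T') = {ε, a, z}.
FIRST(U): from U->T' we get {ε, a, z}; from U->ε we get {ε}. So FIRST(U) = {ε, a, z}.
FIRST(T): from T->ε we get {ε}; from T->U d T we get {a, d, z}; from T->T' d z U we get {a, d, z}. So FIRST(T) = {ε, a, d, z}.
FIRST(R): from R->d we get {d}; from R->U z a we get {a, z}. So FIRST(R) = {a, d, z}.
FOLLOW(T) includes $ since T is the start symbol.
FOLLOW(T): in T->U d T, the suffix after T is empty (adds nothing new). Thus FOLLOW(T) = {$}.
FOLLOW(U): in T->U d T, U is followed by d T with FIRST {d}; in T->T' d z U, the suffix after U is empty, so FOLLOW(U) ⊇ FOLLOW(T) = {$}; in R->U z a, U is followed by z a with FIRST {z}. Thus FOLLOW(U) = {$, d, z}.
FOLLOW(T'): in T->T' d z U, T' is followed by d z U with FIRST {d}; in U->T', the suffix after T' is empty, so FOLLOW(T') ⊇ FOLLOW(U) = {$, d, z}. Thus FOLLOW(T') = {$, d, z}.
FOLLOW(R): in T'->a R, the suffix after R is empty, so FOLLOW(R) ⊇ FOLLOW(T') = {$, d, z}. Thus FOLLOW(R) = {$, d, z}.

{$, d, z}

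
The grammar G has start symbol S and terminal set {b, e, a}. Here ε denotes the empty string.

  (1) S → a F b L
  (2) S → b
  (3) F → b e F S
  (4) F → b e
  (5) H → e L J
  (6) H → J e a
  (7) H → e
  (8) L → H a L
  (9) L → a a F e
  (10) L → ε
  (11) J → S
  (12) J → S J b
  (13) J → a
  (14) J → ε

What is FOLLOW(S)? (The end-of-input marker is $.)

FIRST(S) = {a, b}
FIRST(F) = {b}
FIRST(J) = {ε, a, b}  (via S, S J b)
FIRST(H) = {a, b, e}  (via J e a)
FIRST(L) = {ε, a, b, e}  (via H a L)
FOLLOW(S) includes $ since S is the start symbol.
FOLLOW(F): in S→a F b L, F is followed by b L with FIRST {b}; in F→b e F S, F is followed by S with FIRST {a, b}; in L→a a F e, F is followed by e with FIRST {e}. Thus FOLLOW(F) = {a, b, e}.
FOLLOW(H): in L→H a L, H is followed by a L with FIRST {a}. Thus FOLLOW(H) = {a}.
FOLLOW(J): in H→e L J, the suffix after J is empty, so FOLLOW(J) ⊇ FOLLOW(H) = {a}; in H→J e a, J is followed by e a with FIRST {e}; in J→S J b, J is followed by b with FIRST {b}. Thus FOLLOW(J) = {a, b, e}.
FOLLOW(S): in F→b e F S, the suffix after S is empty, so FOLLOW(S) ⊇ FOLLOW(F) = {a, b, e}; in J→S, the suffix after S is empty, so FOLLOW(S) ⊇ FOLLOW(J) = {a, b, e}; in J→S J b, S is followed by J b with FIRST {a, b}. Thus FOLLOW(S) = {$, a, b, e}.
FOLLOW(L): in S→a F b L, the suffix after L is empty, so FOLLOW(L) ⊇ FOLLOW(S) = {$, a, b, e}; in H→e L J, L is followed by J with FIRST {ε, a, b}; in H→e L J, the suffix after L is nullable, so FOLLOW(L) ⊇ FOLLOW(H) = {a}; in L→H a L, the suffix after L is empty (adds nothing new). Thus FOLLOW(L) = {$, a, b, e}.

{$, a, b, e}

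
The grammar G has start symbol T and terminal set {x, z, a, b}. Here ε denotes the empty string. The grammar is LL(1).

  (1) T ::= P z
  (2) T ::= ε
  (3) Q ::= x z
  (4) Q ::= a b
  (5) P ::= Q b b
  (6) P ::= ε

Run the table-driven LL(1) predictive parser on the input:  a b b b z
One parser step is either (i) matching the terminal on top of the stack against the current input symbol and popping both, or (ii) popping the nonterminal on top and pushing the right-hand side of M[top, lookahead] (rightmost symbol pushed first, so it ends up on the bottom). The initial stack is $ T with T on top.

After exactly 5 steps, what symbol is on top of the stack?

b

step 1: stack=$ T  input=a b b b z $  — expand T ::= P z
step 2: stack=$ z P  input=a b b b z $  — expand P ::= Q b b
step 3: stack=$ z b b Q  input=a b b b z $  — expand Q ::= a b
step 4: stack=$ z b b b a  input=a b b b z $  — match a
step 5: stack=$ z b b b  input=b b b z $  — match b
Stack after step 5: $ z b b (top = b).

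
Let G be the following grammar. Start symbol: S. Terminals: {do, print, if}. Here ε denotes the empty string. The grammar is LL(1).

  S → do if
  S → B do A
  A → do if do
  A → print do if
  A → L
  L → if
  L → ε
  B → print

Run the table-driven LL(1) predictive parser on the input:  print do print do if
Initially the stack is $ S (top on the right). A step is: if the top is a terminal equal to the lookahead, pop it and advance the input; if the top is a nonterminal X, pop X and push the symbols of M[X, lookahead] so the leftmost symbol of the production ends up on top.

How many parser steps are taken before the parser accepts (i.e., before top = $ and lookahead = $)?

     Stack          Input                   Action
  1  $ S            print do print do if $  expand S → B do A
  2  $ A do B       print do print do if $  expand B → print
  3  $ A do print   print do print do if $  match print
  4  $ A do         do print do if $        match do
  5  $ A            print do if $           expand A → print do if
  6  $ if do print  print do if $           match print
  7  $ if do        do if $                 match do
  8  $ if           if $                    match if
Accept reached after 8 steps.

8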